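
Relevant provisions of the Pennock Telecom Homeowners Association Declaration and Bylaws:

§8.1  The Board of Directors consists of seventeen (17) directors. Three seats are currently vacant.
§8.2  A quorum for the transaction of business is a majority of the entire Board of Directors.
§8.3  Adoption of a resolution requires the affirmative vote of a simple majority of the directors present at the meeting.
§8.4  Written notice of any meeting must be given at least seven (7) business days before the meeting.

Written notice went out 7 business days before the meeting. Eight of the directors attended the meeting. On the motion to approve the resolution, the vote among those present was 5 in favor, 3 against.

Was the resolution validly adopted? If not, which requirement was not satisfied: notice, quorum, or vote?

Invalid — quorum requirement not satisfied.

Notice: 7 business days given; 7 required (7 ≥ 7). Satisfied.
Quorum: 8 present; quorum is 9. Not satisfied.
Vote: the resolution requires a majority of the directors present (8). A majority of 8 is 5, so 5 affirmative votes are needed; 5 voted in favor. Satisfied. (Moot — without a quorum no business can be validly transacted.)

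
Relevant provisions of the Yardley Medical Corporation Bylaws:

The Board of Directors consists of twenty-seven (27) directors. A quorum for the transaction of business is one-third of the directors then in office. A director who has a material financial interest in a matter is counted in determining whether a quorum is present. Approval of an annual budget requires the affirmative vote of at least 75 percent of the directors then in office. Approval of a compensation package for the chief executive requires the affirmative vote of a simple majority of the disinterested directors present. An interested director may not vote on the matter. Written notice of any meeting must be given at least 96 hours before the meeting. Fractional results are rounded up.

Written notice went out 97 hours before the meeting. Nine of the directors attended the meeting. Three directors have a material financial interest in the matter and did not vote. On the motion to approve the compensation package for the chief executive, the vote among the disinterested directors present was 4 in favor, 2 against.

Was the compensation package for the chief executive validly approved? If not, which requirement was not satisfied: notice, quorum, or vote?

Notice: 97 hours given; 96 required (97 ≥ 96). Satisfied.
Quorum: 9 present (interested directors count toward quorum); quorum is 9. Satisfied.
Vote: the compensation package for the chief executive requires a majority of the disinterested directors present (9 − 3 = 6). A majority of 6 is 4, so 4 affirmative votes are needed; 4 voted in favor. Satisfied.

Valid — all requirements satisfied.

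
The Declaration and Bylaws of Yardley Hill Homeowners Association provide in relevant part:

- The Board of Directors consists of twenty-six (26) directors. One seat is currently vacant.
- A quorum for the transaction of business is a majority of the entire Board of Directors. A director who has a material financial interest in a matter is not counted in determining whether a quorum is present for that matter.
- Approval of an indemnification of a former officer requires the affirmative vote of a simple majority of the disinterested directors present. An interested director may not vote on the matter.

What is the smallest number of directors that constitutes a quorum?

A majority of 26 is 14.

14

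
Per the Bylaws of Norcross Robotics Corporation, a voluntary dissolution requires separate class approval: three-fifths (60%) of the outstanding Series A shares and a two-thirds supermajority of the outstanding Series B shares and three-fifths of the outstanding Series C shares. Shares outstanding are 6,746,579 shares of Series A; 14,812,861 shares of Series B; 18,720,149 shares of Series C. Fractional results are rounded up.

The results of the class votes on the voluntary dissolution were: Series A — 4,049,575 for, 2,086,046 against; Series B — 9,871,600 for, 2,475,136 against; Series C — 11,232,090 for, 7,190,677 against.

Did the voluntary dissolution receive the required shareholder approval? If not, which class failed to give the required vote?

Series A: 3/5 of 6746579 = 4047947.40, rounded up to 4047948; 4,047,948 required, 4,049,575 in favor — approved.
Series B: 2/3 of 14812861 = 9875240.67, rounded up to 9875241; 9,875,241 required, 9,871,600 in favor — not approved.
Series C: 3/5 of 18720149 = 11232089.40, rounded up to 11232090; 11,232,090 required, 11,232,090 in favor — approved.

Not approved — the Series B shares did not give the required vote.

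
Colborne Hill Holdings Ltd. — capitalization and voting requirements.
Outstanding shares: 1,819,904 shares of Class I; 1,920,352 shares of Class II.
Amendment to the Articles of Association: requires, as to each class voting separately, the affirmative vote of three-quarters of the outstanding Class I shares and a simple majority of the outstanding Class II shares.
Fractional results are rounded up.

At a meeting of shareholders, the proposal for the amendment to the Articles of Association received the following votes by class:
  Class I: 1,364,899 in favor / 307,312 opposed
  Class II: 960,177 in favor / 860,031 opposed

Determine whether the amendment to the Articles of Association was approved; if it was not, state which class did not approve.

Class I: 3/4 of 1819904 = 1364928; 1,364,928 required, 1,364,899 in favor — not approved.
Class II: a majority of 1920352 is 960177; 960,177 required, 960,177 in favor — approved.

Not approved — the Class I shares did not give the required vote.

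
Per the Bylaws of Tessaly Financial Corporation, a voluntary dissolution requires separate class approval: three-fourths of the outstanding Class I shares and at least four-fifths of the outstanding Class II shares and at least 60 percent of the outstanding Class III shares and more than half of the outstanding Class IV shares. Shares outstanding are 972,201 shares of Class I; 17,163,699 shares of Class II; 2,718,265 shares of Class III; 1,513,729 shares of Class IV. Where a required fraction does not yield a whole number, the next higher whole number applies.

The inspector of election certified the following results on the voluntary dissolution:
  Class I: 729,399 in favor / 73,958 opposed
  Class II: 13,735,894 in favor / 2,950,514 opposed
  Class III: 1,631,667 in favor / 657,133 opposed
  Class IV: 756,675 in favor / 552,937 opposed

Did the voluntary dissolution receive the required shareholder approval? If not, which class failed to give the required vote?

Class I: 3/4 of 972201 = 729150.75, rounded up to 729151; 729,151 required, 729,399 in favor — approved.
Class II: 4/5 of 17163699 = 13730959.20, rounded up to 13730960; 13,730,960 required, 13,735,894 in favor — approved.
Class III: 3/5 of 2718265 = 1630959; 1,630,959 required, 1,631,667 in favor — approved.
Class IV: a majority of 1513729 is 756865; 756,865 required, 756,675 in favor — not approved.

Not approved — the Class IV shares did not give the required vote.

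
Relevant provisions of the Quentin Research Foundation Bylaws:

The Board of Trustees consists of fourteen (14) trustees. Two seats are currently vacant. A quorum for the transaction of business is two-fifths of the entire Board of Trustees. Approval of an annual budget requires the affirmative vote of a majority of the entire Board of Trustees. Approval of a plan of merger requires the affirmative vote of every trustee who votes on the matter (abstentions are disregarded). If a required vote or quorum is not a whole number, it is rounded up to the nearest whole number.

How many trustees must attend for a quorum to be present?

6

2/5 of 14 = 5.60, rounded up to 6.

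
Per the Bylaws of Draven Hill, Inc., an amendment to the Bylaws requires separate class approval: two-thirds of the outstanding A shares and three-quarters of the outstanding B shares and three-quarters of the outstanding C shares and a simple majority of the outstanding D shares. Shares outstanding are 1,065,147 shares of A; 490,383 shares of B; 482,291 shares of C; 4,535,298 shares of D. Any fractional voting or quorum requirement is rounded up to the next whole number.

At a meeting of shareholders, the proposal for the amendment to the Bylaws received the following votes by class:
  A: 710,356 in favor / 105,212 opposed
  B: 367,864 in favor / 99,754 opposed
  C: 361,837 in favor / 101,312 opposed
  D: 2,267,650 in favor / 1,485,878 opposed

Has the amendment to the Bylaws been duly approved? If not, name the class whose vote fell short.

Approved — every class gave the required vote.

A: 2/3 of 1065147 = 710098; 710,098 required, 710,356 in favor — approved.
B: 3/4 of 490383 = 367787.25, rounded up to 367788; 367,788 required, 367,864 in favor — approved.
C: 3/4 of 482291 = 361718.25, rounded up to 361719; 361,719 required, 361,837 in favor — approved.
D: a majority of 4535298 is 2267650; 2,267,650 required, 2,267,650 in favor — approved.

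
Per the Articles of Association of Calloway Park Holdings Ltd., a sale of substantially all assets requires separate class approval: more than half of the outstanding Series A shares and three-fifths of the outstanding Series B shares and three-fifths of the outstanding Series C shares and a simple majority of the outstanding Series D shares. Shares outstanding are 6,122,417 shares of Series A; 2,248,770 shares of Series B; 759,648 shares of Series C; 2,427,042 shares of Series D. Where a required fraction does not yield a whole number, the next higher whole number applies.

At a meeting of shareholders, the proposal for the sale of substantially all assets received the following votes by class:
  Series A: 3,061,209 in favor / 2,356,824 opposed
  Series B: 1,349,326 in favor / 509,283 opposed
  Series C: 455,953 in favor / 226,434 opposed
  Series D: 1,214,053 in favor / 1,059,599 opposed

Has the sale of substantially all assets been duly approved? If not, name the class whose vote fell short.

Approved — every class gave the required vote.

Series A: a majority of 6122417 is 3061209; 3,061,209 required, 3,061,209 in favor — approved.
Series B: 3/5 of 2248770 = 1349262; 1,349,262 required, 1,349,326 in favor — approved.
Series C: 3/5 of 759648 = 455788.80, rounded up to 455789; 455,789 required, 455,953 in favor — approved.
Series D: a majority of 2427042 is 1213522; 1,213,522 required, 1,214,053 in favor — approved.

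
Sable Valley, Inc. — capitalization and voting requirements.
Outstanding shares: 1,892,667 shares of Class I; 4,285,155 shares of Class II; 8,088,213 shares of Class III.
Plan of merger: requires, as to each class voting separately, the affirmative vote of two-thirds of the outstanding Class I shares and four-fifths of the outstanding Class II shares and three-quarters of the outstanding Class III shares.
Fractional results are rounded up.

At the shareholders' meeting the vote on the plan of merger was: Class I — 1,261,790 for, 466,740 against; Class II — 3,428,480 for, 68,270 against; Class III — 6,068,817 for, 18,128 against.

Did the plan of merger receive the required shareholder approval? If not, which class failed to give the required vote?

Approved — every class gave the required vote.

Class I: 2/3 of 1892667 = 1261778; 1,261,778 required, 1,261,790 in favor — approved.
Class II: 4/5 of 4285155 = 3428124; 3,428,124 required, 3,428,480 in favor — approved.
Class III: 3/4 of 8088213 = 6066159.75, rounded up to 6066160; 6,066,160 required, 6,068,817 in favor — approved.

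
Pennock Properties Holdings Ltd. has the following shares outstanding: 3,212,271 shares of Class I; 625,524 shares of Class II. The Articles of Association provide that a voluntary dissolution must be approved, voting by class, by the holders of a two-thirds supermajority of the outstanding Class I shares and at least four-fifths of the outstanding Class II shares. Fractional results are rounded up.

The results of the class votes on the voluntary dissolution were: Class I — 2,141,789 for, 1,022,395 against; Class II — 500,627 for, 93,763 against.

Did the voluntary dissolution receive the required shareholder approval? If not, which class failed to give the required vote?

Class I: 2/3 of 3212271 = 2141514; 2,141,514 required, 2,141,789 in favor — approved.
Class II: 4/5 of 625524 = 500419.20, rounded up to 500420; 500,420 required, 500,627 in favor — approved.

Approved — every class gave the required vote.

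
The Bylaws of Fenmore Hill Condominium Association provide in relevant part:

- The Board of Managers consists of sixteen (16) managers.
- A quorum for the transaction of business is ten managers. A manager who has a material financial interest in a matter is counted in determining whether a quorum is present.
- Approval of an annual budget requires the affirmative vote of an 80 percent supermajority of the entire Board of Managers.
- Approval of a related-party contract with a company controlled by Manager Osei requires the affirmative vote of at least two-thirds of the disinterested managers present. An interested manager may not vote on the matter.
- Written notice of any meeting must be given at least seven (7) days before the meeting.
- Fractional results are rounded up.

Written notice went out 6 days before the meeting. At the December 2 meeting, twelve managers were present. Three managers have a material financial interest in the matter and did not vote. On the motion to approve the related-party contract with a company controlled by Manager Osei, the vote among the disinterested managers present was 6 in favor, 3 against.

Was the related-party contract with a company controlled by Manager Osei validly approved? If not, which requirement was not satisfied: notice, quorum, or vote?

Invalid — notice requirement not satisfied.

Notice: 6 days given; 7 required (6 < 7). Not satisfied.
Quorum: 12 present (interested managers count toward quorum); quorum is 10. Satisfied.
Vote: the related-party contract with a company controlled by Manager Osei requires two-thirds of the disinterested managers present (12 − 3 = 9). 2/3 of 9 = 6, so 6 affirmative votes are needed; 6 voted in favor. Satisfied.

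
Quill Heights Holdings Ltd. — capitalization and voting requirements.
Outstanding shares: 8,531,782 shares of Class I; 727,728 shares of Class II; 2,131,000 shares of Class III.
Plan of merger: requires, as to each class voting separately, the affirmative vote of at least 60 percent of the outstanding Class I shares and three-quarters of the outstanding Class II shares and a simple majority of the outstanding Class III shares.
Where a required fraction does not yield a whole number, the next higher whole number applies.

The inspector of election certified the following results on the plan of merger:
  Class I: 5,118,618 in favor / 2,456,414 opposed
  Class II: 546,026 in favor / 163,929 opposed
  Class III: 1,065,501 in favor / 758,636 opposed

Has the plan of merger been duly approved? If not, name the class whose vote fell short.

Not approved — the Class I shares did not give the required vote.

Class I: 3/5 of 8531782 = 5119069.20, rounded up to 5119070; 5,119,070 required, 5,118,618 in favor — not approved.
Class II: 3/4 of 727728 = 545796; 545,796 required, 546,026 in favor — approved.
Class III: a majority of 2131000 is 1065501; 1,065,501 required, 1,065,501 in favor — approved.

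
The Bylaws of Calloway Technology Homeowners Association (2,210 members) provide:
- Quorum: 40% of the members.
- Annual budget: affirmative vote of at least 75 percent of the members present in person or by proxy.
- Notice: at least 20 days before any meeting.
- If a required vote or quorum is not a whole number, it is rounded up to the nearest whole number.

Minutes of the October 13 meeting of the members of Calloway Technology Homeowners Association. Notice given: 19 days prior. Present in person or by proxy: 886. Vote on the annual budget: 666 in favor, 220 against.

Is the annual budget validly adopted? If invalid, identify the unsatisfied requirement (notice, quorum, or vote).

Notice: 19 days given; 20 required. Not satisfied.
Quorum: 40% of 2,210 = 884; 886 present. Satisfied.
Vote: requires three-fourths of those present (886); 3/4 of 886 = 664.50, rounded up to 665, so 665 needed; 666 in favor. Satisfied.

Invalid — notice requirement not satisfied.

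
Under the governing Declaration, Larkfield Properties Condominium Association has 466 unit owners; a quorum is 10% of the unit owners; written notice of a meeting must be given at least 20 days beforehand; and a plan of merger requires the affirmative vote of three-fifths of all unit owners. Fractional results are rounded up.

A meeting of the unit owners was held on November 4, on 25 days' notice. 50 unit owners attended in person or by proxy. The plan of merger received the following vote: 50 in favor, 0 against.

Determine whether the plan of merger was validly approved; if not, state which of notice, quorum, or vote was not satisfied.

Notice: 25 days given; 20 required. Satisfied.
Quorum: 10% of 466 = 46.60, rounded up to 47; 50 present. Satisfied.
Vote: requires three-fifths of all unit owners (466); 3/5 of 466 = 279.60, rounded up to 280, so 280 needed; 50 in favor. Not satisfied.

Invalid — vote requirement not satisfied.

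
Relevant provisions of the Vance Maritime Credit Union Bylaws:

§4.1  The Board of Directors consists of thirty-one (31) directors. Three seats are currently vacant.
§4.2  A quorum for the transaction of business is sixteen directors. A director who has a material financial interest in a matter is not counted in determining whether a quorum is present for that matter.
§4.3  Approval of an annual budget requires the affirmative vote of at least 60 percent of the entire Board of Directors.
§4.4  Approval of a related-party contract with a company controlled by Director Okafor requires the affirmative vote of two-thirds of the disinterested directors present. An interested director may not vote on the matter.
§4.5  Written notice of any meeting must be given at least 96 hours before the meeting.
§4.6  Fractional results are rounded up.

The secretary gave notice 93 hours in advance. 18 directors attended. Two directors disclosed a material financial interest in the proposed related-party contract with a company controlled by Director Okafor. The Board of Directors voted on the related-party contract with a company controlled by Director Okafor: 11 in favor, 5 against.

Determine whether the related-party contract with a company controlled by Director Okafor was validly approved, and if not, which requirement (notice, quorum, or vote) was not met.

Invalid — notice requirement not satisfied.

Notice: 93 hours given; 96 required (93 < 96). Not satisfied.
Quorum: 18 present, but the 2 interested directors do not count, leaving 16. Quorum is 16. Satisfied.
Vote: the related-party contract with a company controlled by Director Okafor requires two-thirds of the disinterested directors present (18 − 2 = 16). 2/3 of 16 = 10.67, rounded up to 11, so 11 affirmative votes are needed; 11 voted in favor. Satisfied.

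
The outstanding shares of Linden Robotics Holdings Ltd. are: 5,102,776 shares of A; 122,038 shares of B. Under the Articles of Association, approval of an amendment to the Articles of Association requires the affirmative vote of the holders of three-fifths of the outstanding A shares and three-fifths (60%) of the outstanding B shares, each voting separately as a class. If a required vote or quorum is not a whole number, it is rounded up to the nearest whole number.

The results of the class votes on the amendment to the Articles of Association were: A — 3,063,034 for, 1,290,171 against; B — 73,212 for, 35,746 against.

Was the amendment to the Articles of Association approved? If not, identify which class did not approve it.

Not approved — the B shares did not give the required vote.

A: 3/5 of 5102776 = 3061665.60, rounded up to 3061666; 3,061,666 required, 3,063,034 in favor — approved.
B: 3/5 of 122038 = 73222.80, rounded up to 73223; 73,223 required, 73,212 in favor — not approved.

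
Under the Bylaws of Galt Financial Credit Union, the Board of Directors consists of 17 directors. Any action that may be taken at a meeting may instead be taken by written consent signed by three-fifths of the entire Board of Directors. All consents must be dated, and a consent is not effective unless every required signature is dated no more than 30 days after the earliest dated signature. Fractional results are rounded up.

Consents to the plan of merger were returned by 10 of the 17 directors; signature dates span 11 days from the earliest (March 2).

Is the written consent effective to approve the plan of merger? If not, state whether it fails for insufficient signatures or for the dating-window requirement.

Not effective — insufficient signatures.

Signatures required: three-fifths of 17 — 3/5 of 17 = 10.20, rounded up to 11, so 11 needed; 10 signed. Insufficient.
Dating window: the latest signature is 11 days after the earliest; the limit is 30 days. Within the window.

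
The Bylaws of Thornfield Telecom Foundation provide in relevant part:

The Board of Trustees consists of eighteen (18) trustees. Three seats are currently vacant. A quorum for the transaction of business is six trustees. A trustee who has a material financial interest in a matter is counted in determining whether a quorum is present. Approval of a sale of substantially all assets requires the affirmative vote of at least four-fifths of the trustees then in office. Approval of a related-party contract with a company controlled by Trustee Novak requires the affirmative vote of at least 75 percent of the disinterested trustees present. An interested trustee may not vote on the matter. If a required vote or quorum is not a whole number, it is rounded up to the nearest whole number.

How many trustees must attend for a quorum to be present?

The quorum is fixed at 6.

6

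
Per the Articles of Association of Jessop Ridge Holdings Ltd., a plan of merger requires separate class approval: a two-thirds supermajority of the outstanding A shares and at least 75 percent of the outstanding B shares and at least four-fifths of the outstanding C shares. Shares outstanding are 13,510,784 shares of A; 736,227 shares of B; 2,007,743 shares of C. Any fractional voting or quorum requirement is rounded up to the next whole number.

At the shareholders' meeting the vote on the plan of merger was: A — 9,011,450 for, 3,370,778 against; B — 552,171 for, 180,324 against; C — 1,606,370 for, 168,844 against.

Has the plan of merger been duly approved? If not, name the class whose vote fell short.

A: 2/3 of 13510784 = 9007189.33, rounded up to 9007190; 9,007,190 required, 9,011,450 in favor — approved.
B: 3/4 of 736227 = 552170.25, rounded up to 552171; 552,171 required, 552,171 in favor — approved.
C: 4/5 of 2007743 = 1606194.40, rounded up to 1606195; 1,606,195 required, 1,606,370 in favor — approved.

Approved — every class gave the required vote.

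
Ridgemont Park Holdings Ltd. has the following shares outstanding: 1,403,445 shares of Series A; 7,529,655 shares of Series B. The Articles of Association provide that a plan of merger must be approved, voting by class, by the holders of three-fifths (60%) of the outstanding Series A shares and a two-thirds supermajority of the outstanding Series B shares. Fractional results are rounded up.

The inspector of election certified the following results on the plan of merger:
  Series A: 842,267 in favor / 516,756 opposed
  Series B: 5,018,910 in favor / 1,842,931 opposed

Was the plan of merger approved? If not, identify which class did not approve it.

Series A: 3/5 of 1403445 = 842067; 842,067 required, 842,267 in favor — approved.
Series B: 2/3 of 7529655 = 5019770; 5,019,770 required, 5,018,910 in favor — not approved.

Not approved — the Series B shares did not give the required vote.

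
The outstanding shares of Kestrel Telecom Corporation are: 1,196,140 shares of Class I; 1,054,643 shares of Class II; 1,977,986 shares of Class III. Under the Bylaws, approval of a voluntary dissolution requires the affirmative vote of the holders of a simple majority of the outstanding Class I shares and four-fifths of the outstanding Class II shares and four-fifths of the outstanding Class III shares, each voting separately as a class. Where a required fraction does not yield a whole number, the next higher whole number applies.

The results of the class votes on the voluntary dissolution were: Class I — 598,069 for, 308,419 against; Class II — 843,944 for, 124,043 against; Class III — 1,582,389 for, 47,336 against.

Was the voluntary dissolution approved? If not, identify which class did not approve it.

Not approved — the Class I shares did not give the required vote.

Class I: a majority of 1196140 is 598071; 598,071 required, 598,069 in favor — not approved.
Class II: 4/5 of 1054643 = 843714.40, rounded up to 843715; 843,715 required, 843,944 in favor — approved.
Class III: 4/5 of 1977986 = 1582388.80, rounded up to 1582389; 1,582,389 required, 1,582,389 in favor — approved.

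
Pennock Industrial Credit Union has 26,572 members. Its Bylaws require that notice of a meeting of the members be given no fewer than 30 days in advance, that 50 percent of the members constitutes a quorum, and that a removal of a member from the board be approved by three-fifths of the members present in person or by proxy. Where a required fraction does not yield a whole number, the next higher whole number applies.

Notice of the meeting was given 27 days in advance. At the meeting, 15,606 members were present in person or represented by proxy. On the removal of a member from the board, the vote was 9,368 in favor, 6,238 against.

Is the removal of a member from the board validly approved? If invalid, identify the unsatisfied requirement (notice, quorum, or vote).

Invalid — notice requirement not satisfied.

Notice: 27 days given; 30 required. Not satisfied.
Quorum: 50% of 26,572 = 13,286; 15,606 present. Satisfied.
Vote: requires three-fifths of those present (15,606); 3/5 of 15606 = 9363.60, rounded up to 9364, so 9,364 needed; 9,368 in favor. Satisfied.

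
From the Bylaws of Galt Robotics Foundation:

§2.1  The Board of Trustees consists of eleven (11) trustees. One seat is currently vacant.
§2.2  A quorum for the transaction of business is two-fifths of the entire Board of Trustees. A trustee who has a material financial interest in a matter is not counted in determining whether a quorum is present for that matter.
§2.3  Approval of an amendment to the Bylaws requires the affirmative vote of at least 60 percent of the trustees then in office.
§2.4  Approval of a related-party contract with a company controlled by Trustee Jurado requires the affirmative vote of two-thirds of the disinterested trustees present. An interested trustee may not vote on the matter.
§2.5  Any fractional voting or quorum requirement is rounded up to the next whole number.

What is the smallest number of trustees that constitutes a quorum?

2/5 of 11 = 4.40, rounded up to 5.

5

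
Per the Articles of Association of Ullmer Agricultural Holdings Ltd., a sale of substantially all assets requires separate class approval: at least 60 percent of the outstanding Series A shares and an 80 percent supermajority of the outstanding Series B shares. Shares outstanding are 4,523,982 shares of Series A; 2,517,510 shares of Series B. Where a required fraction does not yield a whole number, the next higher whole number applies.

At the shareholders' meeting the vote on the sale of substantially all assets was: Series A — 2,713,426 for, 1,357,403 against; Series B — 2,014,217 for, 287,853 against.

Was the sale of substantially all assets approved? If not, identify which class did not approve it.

Not approved — the Series A shares did not give the required vote.

Series A: 3/5 of 4523982 = 2714389.20, rounded up to 2714390; 2,714,390 required, 2,713,426 in favor — not approved.
Series B: 4/5 of 2517510 = 2014008; 2,014,008 required, 2,014,217 in favor — approved.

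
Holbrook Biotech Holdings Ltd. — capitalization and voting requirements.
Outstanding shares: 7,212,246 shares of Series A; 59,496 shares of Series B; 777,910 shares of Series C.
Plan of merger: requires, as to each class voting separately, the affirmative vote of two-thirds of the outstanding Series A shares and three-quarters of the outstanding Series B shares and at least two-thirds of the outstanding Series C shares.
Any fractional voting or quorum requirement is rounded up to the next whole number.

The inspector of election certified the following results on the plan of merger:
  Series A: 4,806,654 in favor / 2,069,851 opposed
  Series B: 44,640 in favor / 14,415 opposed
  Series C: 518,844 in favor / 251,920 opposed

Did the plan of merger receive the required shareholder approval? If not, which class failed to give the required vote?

Series A: 2/3 of 7212246 = 4808164; 4,808,164 required, 4,806,654 in favor — not approved.
Series B: 3/4 of 59496 = 44622; 44,622 required, 44,640 in favor — approved.
Series C: 2/3 of 777910 = 518606.67, rounded up to 518607; 518,607 required, 518,844 in favor — approved.

Not approved — the Series A shares did not give the required vote.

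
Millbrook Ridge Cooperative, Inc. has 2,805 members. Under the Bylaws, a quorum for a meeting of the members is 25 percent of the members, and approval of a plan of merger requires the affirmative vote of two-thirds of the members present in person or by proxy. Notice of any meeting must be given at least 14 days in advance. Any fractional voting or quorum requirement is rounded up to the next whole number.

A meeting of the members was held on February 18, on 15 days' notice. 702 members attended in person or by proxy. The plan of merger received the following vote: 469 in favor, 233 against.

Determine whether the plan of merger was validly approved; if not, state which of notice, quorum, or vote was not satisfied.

Valid — all requirements satisfied.

Notice: 15 days given; 14 required. Satisfied.
Quorum: 25% of 2,805 = 701.25, rounded up to 702; 702 present. Satisfied.
Vote: requires two-thirds of those present (702); 2/3 of 702 = 468, so 468 needed; 469 in favor. Satisfied.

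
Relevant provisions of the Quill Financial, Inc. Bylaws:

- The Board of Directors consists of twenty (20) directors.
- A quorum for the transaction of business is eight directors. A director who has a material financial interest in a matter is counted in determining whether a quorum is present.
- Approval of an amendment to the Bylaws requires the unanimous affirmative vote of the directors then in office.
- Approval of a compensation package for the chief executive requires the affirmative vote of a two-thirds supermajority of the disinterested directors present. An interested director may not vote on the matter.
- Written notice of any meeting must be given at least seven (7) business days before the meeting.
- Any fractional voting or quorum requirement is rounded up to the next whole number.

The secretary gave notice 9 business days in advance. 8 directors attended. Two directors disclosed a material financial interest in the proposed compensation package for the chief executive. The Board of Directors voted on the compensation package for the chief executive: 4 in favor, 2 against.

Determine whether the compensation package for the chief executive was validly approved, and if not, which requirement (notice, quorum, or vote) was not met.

Notice: 9 business days given; 7 required (9 ≥ 7). Satisfied.
Quorum: 8 present (interested directors count toward quorum); quorum is 8. Satisfied.
Vote: the compensation package for the chief executive requires two-thirds of the disinterested directors present (8 − 2 = 6). 2/3 of 6 = 4, so 4 affirmative votes are needed; 4 voted in favor. Satisfied.

Valid — all requirements satisfied.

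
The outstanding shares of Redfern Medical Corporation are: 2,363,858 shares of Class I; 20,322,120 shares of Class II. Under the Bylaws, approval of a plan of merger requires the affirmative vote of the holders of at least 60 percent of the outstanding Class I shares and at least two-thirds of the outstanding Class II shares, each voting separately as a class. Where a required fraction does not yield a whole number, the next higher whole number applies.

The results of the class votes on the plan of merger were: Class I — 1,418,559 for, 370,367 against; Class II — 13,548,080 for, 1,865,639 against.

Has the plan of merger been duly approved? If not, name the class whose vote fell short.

Class I: 3/5 of 2363858 = 1418314.80, rounded up to 1418315; 1,418,315 required, 1,418,559 in favor — approved.
Class II: 2/3 of 20322120 = 13548080; 13,548,080 required, 13,548,080 in favor — approved.

Approved — every class gave the required vote.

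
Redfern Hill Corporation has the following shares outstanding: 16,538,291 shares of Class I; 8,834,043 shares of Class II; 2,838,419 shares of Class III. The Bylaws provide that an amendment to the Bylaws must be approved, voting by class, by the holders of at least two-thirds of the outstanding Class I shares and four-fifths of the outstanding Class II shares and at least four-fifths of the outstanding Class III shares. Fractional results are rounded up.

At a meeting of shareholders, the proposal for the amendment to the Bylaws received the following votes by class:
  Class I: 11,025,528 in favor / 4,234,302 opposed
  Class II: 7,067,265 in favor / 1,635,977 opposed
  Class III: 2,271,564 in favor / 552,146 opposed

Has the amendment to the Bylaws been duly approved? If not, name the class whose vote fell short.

Class I: 2/3 of 16538291 = 11025527.33, rounded up to 11025528; 11,025,528 required, 11,025,528 in favor — approved.
Class II: 4/5 of 8834043 = 7067234.40, rounded up to 7067235; 7,067,235 required, 7,067,265 in favor — approved.
Class III: 4/5 of 2838419 = 2270735.20, rounded up to 2270736; 2,270,736 required, 2,271,564 in favor — approved.

Approved — every class gave the required vote.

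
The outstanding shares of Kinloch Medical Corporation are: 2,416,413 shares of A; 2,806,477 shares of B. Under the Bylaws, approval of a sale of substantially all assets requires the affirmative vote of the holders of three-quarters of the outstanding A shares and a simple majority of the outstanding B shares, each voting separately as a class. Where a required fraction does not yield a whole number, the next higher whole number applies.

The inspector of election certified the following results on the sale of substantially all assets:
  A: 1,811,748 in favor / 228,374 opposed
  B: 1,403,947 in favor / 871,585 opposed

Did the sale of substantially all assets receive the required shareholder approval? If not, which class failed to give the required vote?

Not approved — the A shares did not give the required vote.

A: 3/4 of 2416413 = 1812309.75, rounded up to 1812310; 1,812,310 required, 1,811,748 in favor — not approved.
B: a majority of 2806477 is 1403239; 1,403,239 required, 1,403,947 in favor — approved.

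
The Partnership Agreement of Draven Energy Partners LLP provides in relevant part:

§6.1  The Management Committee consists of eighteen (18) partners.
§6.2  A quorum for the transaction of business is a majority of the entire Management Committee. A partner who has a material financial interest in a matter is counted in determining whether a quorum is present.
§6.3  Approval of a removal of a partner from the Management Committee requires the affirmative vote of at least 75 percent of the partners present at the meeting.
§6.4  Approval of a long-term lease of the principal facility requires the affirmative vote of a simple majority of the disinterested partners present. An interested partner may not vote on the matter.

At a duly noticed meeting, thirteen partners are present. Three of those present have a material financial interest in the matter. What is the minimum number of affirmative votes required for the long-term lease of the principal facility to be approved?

6

The long-term lease of the principal facility requires a majority of the disinterested partners present (13 − 3 = 10).
A majority of 10 is 6.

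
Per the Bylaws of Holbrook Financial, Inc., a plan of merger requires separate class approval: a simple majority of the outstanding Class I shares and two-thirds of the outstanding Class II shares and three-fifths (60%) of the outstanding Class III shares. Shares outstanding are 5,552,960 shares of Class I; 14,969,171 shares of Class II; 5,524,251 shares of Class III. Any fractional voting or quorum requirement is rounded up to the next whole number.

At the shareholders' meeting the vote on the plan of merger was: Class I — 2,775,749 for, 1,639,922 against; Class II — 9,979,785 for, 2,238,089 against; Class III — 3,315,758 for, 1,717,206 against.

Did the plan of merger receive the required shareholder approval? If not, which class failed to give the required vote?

Not approved — the Class I shares did not give the required vote.

Class I: a majority of 5552960 is 2776481; 2,776,481 required, 2,775,749 in favor — not approved.
Class II: 2/3 of 14969171 = 9979447.33, rounded up to 9979448; 9,979,448 required, 9,979,785 in favor — approved.
Class III: 3/5 of 5524251 = 3314550.60, rounded up to 3314551; 3,314,551 required, 3,315,758 in favor — approved.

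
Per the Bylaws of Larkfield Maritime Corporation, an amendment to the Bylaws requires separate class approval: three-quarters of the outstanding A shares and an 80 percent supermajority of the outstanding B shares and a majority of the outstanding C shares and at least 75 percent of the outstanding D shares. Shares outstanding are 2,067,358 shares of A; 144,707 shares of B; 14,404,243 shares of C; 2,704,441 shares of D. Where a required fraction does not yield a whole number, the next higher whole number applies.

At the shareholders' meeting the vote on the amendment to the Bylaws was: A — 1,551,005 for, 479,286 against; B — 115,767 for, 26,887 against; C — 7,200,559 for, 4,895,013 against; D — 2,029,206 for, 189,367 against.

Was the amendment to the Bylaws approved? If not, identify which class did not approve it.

Not approved — the C shares did not give the required vote.

A: 3/4 of 2067358 = 1550518.50, rounded up to 1550519; 1,550,519 required, 1,551,005 in favor — approved.
B: 4/5 of 144707 = 115765.60, rounded up to 115766; 115,766 required, 115,767 in favor — approved.
C: a majority of 14404243 is 7202122; 7,202,122 required, 7,200,559 in favor — not approved.
D: 3/4 of 2704441 = 2028330.75, rounded up to 2028331; 2,028,331 required, 2,029,206 in favor — approved.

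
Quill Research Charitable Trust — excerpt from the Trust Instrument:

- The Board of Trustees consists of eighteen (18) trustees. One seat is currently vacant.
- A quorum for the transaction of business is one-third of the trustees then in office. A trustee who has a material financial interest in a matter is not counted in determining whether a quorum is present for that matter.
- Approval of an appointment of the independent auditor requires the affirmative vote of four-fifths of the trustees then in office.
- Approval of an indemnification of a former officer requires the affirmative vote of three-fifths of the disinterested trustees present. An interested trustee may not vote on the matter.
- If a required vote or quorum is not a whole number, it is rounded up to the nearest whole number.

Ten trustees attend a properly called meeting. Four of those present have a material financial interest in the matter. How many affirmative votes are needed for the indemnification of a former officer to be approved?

The indemnification of a former officer requires three-fifths of the disinterested trustees present (10 − 4 = 6).
3/5 of 6 = 3.60, rounded up to 4.

4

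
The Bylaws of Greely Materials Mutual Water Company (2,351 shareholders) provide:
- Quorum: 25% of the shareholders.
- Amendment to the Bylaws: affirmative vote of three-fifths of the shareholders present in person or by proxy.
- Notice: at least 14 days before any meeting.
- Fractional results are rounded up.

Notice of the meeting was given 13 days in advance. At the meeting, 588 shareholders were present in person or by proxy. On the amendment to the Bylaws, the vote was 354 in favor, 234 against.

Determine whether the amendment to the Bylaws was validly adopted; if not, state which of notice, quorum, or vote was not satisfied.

Notice: 13 days given; 14 required. Not satisfied.
Quorum: 25% of 2,351 = 587.75, rounded up to 588; 588 present. Satisfied.
Vote: requires three-fifths of those present (588); 3/5 of 588 = 352.80, rounded up to 353, so 353 needed; 354 in favor. Satisfied.

Invalid — notice requirement not satisfied.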